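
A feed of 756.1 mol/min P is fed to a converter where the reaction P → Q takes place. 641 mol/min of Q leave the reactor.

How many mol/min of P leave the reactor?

For Q: n = n₀ + 1ξ → 641 = 0 + 1ξ, giving ξ = 641 mol/min.
Outlet amounts (n = n₀ + ν ξ):
  P: 756.1 − 1(641) = 115.1
  Q: 0 + 1(641) = 641

115 mol/min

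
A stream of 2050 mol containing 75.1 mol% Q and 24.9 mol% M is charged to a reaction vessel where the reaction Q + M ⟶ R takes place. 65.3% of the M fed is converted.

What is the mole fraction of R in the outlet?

M reacted = 0.653 × 510.4 = 333.3 mol; ν_M = −1, so ξ = 333.3/1 = 333.3 mol.
Outlet amounts (n = n₀ + ν ξ):
  Q: 1540 − 1(333.3) = 1206
  M: 510.4 − 1(333.3) = 177.1
  R: 0 + 1(333.3) = 333.3
Total out = 1717 mol; y_R = 333.3 / 1717 = 0.1942.

0.194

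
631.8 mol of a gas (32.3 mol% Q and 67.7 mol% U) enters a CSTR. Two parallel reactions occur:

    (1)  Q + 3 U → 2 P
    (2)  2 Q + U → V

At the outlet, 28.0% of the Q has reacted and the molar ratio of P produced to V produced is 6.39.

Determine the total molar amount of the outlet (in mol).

Conversion of Q: Q consumed = 0.28 × 204.1 = 57.14 mol = 1ξ₁ + 2ξ₂.
Selectivity: 2ξ₁ / (1ξ₂) = 6.39 → ξ₁ = 3.195 ξ₂.
Substitute: (1·3.195 + 2) ξ₂ = 57.14 → ξ₂ = 11 mol, ξ₁ = 35.14 mol.
Outlet amounts (n = n₀ + Σ ν·ξ):
  Q: 204.1 − 1(35.14) − 2(11) = 146.9
  U: 427.7 − 3(35.14) − 1(11) = 311.3
  P: 0 + 2(35.14) = 70.28
  V: 0 + 1(11) = 11
Total out = 146.9 + 311.3 + 70.28 + 11 = 539.5 mol.

540 mol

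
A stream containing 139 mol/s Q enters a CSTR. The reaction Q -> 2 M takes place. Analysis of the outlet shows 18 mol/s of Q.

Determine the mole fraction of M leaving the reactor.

0.931

For Q: n = n₀ − 1ξ → 18 = 139 − 1ξ, giving ξ = 121 mol/s.
Outlet amounts (n = n₀ + ν ξ):
  Q: 139 − 1(121) = 18
  M: 0 + 2(121) = 242
Total out = 260 mol/s; y_M = 242 / 260 = 0.9308.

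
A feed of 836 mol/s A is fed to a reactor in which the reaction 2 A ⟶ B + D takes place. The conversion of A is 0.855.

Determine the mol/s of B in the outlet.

357 mol/s

A reacted = 0.855 × 836 = 714.8 mol/s; ν_A = −2, so ξ = 714.8/2 = 357.4 mol/s.
Outlet amounts (n = n₀ + ν ξ):
  A: 836 − 2(357.4) = 121.2
  B: 0 + 1(357.4) = 357.4
  D: 0 + 1(357.4) = 357.4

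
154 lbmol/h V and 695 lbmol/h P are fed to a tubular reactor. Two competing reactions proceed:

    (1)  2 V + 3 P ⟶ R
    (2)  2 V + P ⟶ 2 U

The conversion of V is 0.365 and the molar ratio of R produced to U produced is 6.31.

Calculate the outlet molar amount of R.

Conversion of V: V consumed = 0.365 × 154 = 56.21 lbmol/h = 2ξ₁ + 2ξ₂.
Selectivity: 1ξ₁ / (2ξ₂) = 6.31 → ξ₁ = 12.62 ξ₂.
Substitute: (2·12.62 + 2) ξ₂ = 56.21 → ξ₂ = 2.064 lbmol/h, ξ₁ = 26.04 lbmol/h.
Outlet amounts (n = n₀ + Σ ν·ξ):
  V: 154 − 2(26.04) − 2(2.064) = 97.79
  P: 695 − 3(26.04) − 1(2.064) = 614.8
  R: 0 + 1(26.04) = 26.04
  U: 0 + 2(2.064) = 4.127

26 lbmol/h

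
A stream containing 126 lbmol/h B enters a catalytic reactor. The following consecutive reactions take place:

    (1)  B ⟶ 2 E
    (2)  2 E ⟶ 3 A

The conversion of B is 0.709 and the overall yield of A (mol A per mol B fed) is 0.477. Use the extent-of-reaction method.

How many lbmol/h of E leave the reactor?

139 lbmol/h

Conversion of B: B consumed = 1ξ₁ = 0.709 × 126 → ξ₁ = 89.33 lbmol/h.
Yield of A: 3ξ₂ / 126 = 0.477 → ξ₂ = 20.03 lbmol/h.
Outlet amounts (n = n₀ + Σ ν·ξ):
  B: 126 − 1(89.33) = 36.67
  E: 0 + 2(89.33) − 2(20.03) = 138.6
  A: 0 + 3(20.03) = 60.1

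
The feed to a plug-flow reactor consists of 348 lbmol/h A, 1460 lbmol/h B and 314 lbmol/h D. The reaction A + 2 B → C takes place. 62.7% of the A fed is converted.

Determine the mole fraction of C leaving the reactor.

A reacted = 0.627 × 348 = 218.2 lbmol/h; ν_A = −1, so ξ = 218.2/1 = 218.2 lbmol/h.
Outlet amounts (n = n₀ + ν ξ):
  A: 348 − 1(218.2) = 129.8
  B: 1460 − 2(218.2) = 1024
  C: 0 + 1(218.2) = 218.2
  D: 314 (inert)
Total out = 1686 lbmol/h; y_C = 218.2 / 1686 = 0.1294.

0.129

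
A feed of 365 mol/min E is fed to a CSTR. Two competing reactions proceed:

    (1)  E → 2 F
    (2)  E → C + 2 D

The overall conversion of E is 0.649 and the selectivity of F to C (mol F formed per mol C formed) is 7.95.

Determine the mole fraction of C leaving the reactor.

0.0733

Conversion of E: E consumed = 0.649 × 365 = 236.9 mol/min = 1ξ₁ + 1ξ₂.
Selectivity: 2ξ₁ / (1ξ₂) = 7.95 → ξ₁ = 3.975 ξ₂.
Substitute: (1·3.975 + 1) ξ₂ = 236.9 → ξ₂ = 47.62 mol/min, ξ₁ = 189.3 mol/min.
Outlet amounts (n = n₀ + Σ ν·ξ):
  E: 365 − 1(189.3) − 1(47.62) = 128.1
  F: 0 + 2(189.3) = 378.5
  C: 0 + 1(47.62) = 47.62
  D: 0 + 2(47.62) = 95.23
Total out = 649.5 mol/min; y_C = 47.62 / 649.5 = 0.07331.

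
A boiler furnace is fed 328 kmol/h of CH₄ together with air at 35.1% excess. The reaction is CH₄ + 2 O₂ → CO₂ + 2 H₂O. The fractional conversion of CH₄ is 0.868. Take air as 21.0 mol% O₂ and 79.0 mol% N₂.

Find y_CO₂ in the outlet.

Stoichiometric O₂ = 2 × 328 = 656 kmol/h; O₂ fed = 656 × 1.351 = 886.3 kmol/h.
N₂ fed = 886.3 × 79/21 = 3334 kmol/h.
Fuel reacted = 0.868 × 328 → ξ = 284.7 kmol/h.
Outlet (n = n₀ + ν ξ):
  CH₄: 328 − 1(284.7) = 43.3
  O₂: 886.3 − 2(284.7) = 316.8
  N₂: 3334 (inert)
  CO₂: 0 + 1(284.7) = 284.7
  H₂O: 0 + 2(284.7) = 569.4
Total out = 4548 kmol/h; y_CO₂ = 284.7 / 4548 = 0.0626.

0.0626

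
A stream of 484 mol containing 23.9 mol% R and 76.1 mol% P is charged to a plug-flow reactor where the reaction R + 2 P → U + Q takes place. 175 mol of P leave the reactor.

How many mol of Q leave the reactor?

For P: n = n₀ − 2ξ → 175 = 368.3 − 2ξ, giving ξ = 96.66 mol.
Outlet amounts (n = n₀ + ν ξ):
  R: 115.7 − 1(96.66) = 19.01
  P: 368.3 − 2(96.66) = 175
  U: 0 + 1(96.66) = 96.66
  Q: 0 + 1(96.66) = 96.66

96.7 mol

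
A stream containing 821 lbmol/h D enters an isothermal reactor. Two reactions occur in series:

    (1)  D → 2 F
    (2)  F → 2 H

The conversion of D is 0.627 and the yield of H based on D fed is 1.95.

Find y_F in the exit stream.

Conversion of D: D consumed = 1ξ₁ = 0.627 × 821 → ξ₁ = 514.8 lbmol/h.
Yield of H: 2ξ₂ / 821 = 1.95 → ξ₂ = 800.5 lbmol/h.
Outlet amounts (n = n₀ + Σ ν·ξ):
  D: 821 − 1(514.8) = 306.2
  F: 0 + 2(514.8) − 1(800.5) = 229.1
  H: 0 + 2(800.5) = 1601
Total out = 2136 lbmol/h; y_F = 229.1 / 2136 = 0.1072.

0.107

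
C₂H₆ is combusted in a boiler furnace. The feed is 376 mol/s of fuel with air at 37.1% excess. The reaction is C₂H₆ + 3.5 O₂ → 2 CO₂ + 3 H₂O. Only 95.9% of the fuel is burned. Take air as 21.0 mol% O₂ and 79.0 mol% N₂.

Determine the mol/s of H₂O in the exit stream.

1080 mol/s

Stoichiometric O₂ = 3.5 × 376 = 1316 mol/s; O₂ fed = 1316 × 1.371 = 1804 mol/s.
N₂ fed = 1804 × 79/21 = 6787 mol/s.
Fuel reacted = 0.959 × 376 → ξ = 360.6 mol/s.
Outlet (n = n₀ + ν ξ):
  C₂H₆: 376 − 1(360.6) = 15.42
  O₂: 1804 − 3.5(360.6) = 542.2
  N₂: 6787 (inert)
  CO₂: 0 + 2(360.6) = 721.2
  H₂O: 0 + 3(360.6) = 1082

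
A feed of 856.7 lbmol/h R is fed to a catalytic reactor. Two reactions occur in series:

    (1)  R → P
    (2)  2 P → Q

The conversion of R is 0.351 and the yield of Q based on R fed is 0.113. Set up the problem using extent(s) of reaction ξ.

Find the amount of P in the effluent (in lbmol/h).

107 lbmol/h

Conversion of R: R consumed = 1ξ₁ = 0.351 × 856.7 → ξ₁ = 300.7 lbmol/h.
Yield of Q: 1ξ₂ / 856.7 = 0.113 → ξ₂ = 96.81 lbmol/h.
Outlet amounts (n = n₀ + Σ ν·ξ):
  R: 856.7 − 1(300.7) = 556
  P: 0 + 1(300.7) − 2(96.81) = 107.1
  Q: 0 + 1(96.81) = 96.81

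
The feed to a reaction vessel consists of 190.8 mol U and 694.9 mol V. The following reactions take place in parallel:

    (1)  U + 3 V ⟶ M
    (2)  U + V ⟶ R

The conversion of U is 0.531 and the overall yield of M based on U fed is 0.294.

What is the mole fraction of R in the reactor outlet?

0.0673

Yield of M: 1ξ₁ / 190.8 = 0.294 → ξ₁ = 56.1 mol.
Conversion of U: 1ξ₁ + 1ξ₂ = 0.531 × 190.8 = 101.3 → ξ₂ = 45.22 mol.
Outlet amounts (n = n₀ + Σ ν·ξ):
  U: 190.8 − 1(56.1) − 1(45.22) = 89.49
  V: 694.9 − 3(56.1) − 1(45.22) = 481.4
  M: 0 + 1(56.1) = 56.1
  R: 0 + 1(45.22) = 45.22
Total out = 672.2 mol; y_R = 45.22 / 672.2 = 0.06727.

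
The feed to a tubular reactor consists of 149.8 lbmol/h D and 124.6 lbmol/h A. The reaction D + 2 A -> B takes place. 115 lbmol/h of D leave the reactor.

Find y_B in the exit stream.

For D: n = n₀ − 1ξ → 115 = 149.8 − 1ξ, giving ξ = 34.8 lbmol/h.
Outlet amounts (n = n₀ + ν ξ):
  D: 149.8 − 1(34.8) = 115
  A: 124.6 − 2(34.8) = 55
  B: 0 + 1(34.8) = 34.8
Total out = 204.8 lbmol/h; y_B = 34.8 / 204.8 = 0.1699.

0.17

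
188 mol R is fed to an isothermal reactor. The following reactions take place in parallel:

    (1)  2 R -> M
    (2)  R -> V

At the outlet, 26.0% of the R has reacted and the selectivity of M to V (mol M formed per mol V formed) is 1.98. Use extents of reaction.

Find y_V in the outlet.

0.0585

Conversion of R: R consumed = 0.26 × 188 = 48.88 mol = 2ξ₁ + 1ξ₂.
Selectivity: 1ξ₁ / (1ξ₂) = 1.98 → ξ₁ = 1.98 ξ₂.
Substitute: (2·1.98 + 1) ξ₂ = 48.88 → ξ₂ = 9.855 mol, ξ₁ = 19.51 mol.
Outlet amounts (n = n₀ + Σ ν·ξ):
  R: 188 − 2(19.51) − 1(9.855) = 139.1
  M: 0 + 1(19.51) = 19.51
  V: 0 + 1(9.855) = 9.855
Total out = 168.5 mol; y_V = 9.855 / 168.5 = 0.05849.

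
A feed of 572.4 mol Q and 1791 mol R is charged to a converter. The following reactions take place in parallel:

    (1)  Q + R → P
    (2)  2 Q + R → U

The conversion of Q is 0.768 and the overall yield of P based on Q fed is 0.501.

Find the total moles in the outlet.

1920 mol

Yield of P: 1ξ₁ / 572.4 = 0.501 → ξ₁ = 286.8 mol.
Conversion of Q: 1ξ₁ + 2ξ₂ = 0.768 × 572.4 = 439.6 → ξ₂ = 76.42 mol.
Outlet amounts (n = n₀ + Σ ν·ξ):
  Q: 572.4 − 1(286.8) − 2(76.42) = 132.8
  R: 1791 − 1(286.8) − 1(76.42) = 1428
  P: 0 + 1(286.8) = 286.8
  U: 0 + 1(76.42) = 76.42
Total out = 132.8 + 1428 + 286.8 + 76.42 = 1924 mol.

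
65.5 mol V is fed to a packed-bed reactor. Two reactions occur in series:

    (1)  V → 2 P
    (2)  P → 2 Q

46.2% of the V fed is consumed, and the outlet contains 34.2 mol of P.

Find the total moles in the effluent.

Conversion of V: V consumed = 1ξ₁ = 0.462 × 65.5 → ξ₁ = 30.26 mol.
P balance: n_P = 0 + 2ξ₁ − 1ξ₂ = 34.2 → ξ₂ = (2·30.26 − 34.2)/1 = 26.32 mol.
Outlet amounts (n = n₀ + Σ ν·ξ):
  V: 65.5 − 1(30.26) = 35.24
  P: 0 + 2(30.26) − 1(26.32) = 34.2
  Q: 0 + 2(26.32) = 52.64
Total out = 35.24 + 34.2 + 52.64 = 122.1 mol.

122 mol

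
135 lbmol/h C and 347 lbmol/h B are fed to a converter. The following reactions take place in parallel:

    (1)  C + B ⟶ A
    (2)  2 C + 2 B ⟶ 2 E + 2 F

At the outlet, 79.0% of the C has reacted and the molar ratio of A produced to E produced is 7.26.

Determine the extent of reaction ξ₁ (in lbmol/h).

ξ₁ = 93.7 lbmol/h

Conversion of C: C consumed = 0.79 × 135 = 106.7 lbmol/h = 1ξ₁ + 2ξ₂.
Selectivity: 1ξ₁ / (2ξ₂) = 7.26 → ξ₁ = 14.52 ξ₂.
Substitute: (1·14.52 + 2) ξ₂ = 106.7 → ξ₂ = 6.456 lbmol/h, ξ₁ = 93.74 lbmol/h.
Outlet amounts (n = n₀ + Σ ν·ξ):
  C: 135 − 1(93.74) − 2(6.456) = 28.35
  B: 347 − 1(93.74) − 2(6.456) = 240.3
  A: 0 + 1(93.74) = 93.74
  E: 0 + 2(6.456) = 12.91
  F: 0 + 2(6.456) = 12.91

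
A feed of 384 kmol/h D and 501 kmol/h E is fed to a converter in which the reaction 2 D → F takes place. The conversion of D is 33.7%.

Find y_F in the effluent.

D reacted = 0.337 × 384 = 129.4 kmol/h; ν_D = −2, so ξ = 129.4/2 = 64.7 kmol/h.
Outlet amounts (n = n₀ + ν ξ):
  D: 384 − 2(64.7) = 254.6
  F: 0 + 1(64.7) = 64.7
  E: 501 (inert)
Total out = 820.3 kmol/h; y_F = 64.7 / 820.3 = 0.07888.

0.0789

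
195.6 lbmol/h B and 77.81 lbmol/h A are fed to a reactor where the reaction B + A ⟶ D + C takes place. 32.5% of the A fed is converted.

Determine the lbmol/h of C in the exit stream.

25.3 lbmol/h

A reacted = 0.325 × 77.81 = 25.29 lbmol/h; ν_A = −1, so ξ = 25.29/1 = 25.29 lbmol/h.
Outlet amounts (n = n₀ + ν ξ):
  B: 195.6 − 1(25.29) = 170.3
  A: 77.81 − 1(25.29) = 52.52
  D: 0 + 1(25.29) = 25.29
  C: 0 + 1(25.29) = 25.29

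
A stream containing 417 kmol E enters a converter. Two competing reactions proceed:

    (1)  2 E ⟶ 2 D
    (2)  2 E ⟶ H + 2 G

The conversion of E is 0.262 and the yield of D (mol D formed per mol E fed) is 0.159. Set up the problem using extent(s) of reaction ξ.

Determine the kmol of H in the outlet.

Yield of D: 2ξ₁ / 417 = 0.159 → ξ₁ = 33.15 kmol.
Conversion of E: 2ξ₁ + 2ξ₂ = 0.262 × 417 = 109.3 → ξ₂ = 21.48 kmol.
Outlet amounts (n = n₀ + Σ ν·ξ):
  E: 417 − 2(33.15) − 2(21.48) = 307.7
  D: 0 + 2(33.15) = 66.3
  H: 0 + 1(21.48) = 21.48
  G: 0 + 2(21.48) = 42.95

21.5 kmol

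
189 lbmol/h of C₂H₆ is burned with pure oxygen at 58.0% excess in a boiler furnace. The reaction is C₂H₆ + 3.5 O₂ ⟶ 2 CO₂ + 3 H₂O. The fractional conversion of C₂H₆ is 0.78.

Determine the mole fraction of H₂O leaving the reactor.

0.338

Stoichiometric O₂ = 3.5 × 189 = 661.5 lbmol/h; O₂ fed = 661.5 × 1.580 = 1045 lbmol/h.
Fuel reacted = 0.78 × 189 → ξ = 147.4 lbmol/h.
Outlet (n = n₀ + ν ξ):
  C₂H₆: 189 − 1(147.4) = 41.58
  O₂: 1045 − 3.5(147.4) = 529.2
  CO₂: 0 + 2(147.4) = 294.8
  H₂O: 0 + 3(147.4) = 442.3
Total out = 1308 lbmol/h; y_H₂O = 442.3 / 1308 = 0.3382.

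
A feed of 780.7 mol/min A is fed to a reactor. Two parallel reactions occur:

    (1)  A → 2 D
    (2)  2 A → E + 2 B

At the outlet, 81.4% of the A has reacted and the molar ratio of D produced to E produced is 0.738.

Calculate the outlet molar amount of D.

Conversion of A: A consumed = 0.814 × 780.7 = 635.5 mol/min = 1ξ₁ + 2ξ₂.
Selectivity: 2ξ₁ / (1ξ₂) = 0.738 → ξ₁ = 0.369 ξ₂.
Substitute: (1·0.369 + 2) ξ₂ = 635.5 → ξ₂ = 268.3 mol/min, ξ₁ = 98.99 mol/min.
Outlet amounts (n = n₀ + Σ ν·ξ):
  A: 780.7 − 1(98.99) − 2(268.3) = 145.2
  D: 0 + 2(98.99) = 198
  E: 0 + 1(268.3) = 268.3
  B: 0 + 2(268.3) = 536.5

198 mol/min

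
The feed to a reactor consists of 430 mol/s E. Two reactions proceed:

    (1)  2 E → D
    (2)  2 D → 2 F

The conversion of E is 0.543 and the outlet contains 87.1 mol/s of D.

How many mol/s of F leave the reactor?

29.6 mol/s

Conversion of E: E consumed = 2ξ₁ = 0.543 × 430 → ξ₁ = 116.7 mol/s.
D balance: n_D = 0 + 1ξ₁ − 2ξ₂ = 87.1 → ξ₂ = (1·116.7 − 87.1)/2 = 14.82 mol/s.
Outlet amounts (n = n₀ + Σ ν·ξ):
  E: 430 − 2(116.7) = 196.5
  D: 0 + 1(116.7) − 2(14.82) = 87.1
  F: 0 + 2(14.82) = 29.65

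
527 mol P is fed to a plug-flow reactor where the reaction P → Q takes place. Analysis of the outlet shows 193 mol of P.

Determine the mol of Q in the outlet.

334 mol

For P: n = n₀ − 1ξ → 193 = 527 − 1ξ, giving ξ = 334 mol.
Outlet amounts (n = n₀ + ν ξ):
  P: 527 − 1(334) = 193
  Q: 0 + 1(334) = 334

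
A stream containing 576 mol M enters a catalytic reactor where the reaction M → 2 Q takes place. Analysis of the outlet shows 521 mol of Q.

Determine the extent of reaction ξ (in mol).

For Q: n = n₀ + 2ξ → 521 = 0 + 2ξ, giving ξ = 260.5 mol.
Outlet amounts (n = n₀ + ν ξ):
  M: 576 − 1(260.5) = 315.5
  Q: 0 + 2(260.5) = 521

ξ = 260 mol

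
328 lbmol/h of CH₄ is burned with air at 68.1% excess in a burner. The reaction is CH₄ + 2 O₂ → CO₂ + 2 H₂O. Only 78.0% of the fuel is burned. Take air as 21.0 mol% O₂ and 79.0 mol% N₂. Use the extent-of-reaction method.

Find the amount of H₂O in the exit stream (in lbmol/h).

512 lbmol/h

Stoichiometric O₂ = 2 × 328 = 656 lbmol/h; O₂ fed = 656 × 1.681 = 1103 lbmol/h.
N₂ fed = 1103 × 79/21 = 4148 lbmol/h.
Fuel reacted = 0.78 × 328 → ξ = 255.8 lbmol/h.
Outlet (n = n₀ + ν ξ):
  CH₄: 328 − 1(255.8) = 72.16
  O₂: 1103 − 2(255.8) = 591.1
  N₂: 4148 (inert)
  CO₂: 0 + 1(255.8) = 255.8
  H₂O: 0 + 2(255.8) = 511.7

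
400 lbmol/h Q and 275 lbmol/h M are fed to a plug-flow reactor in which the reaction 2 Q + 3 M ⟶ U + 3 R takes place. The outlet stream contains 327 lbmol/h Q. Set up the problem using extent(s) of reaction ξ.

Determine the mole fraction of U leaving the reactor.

For Q: n = n₀ − 2ξ → 327 = 400 − 2ξ, giving ξ = 36.5 lbmol/h.
Outlet amounts (n = n₀ + ν ξ):
  Q: 400 − 2(36.5) = 327
  M: 275 − 3(36.5) = 165.5
  U: 0 + 1(36.5) = 36.5
  R: 0 + 3(36.5) = 109.5
Total out = 638.5 lbmol/h; y_U = 36.5 / 638.5 = 0.05717.

0.0572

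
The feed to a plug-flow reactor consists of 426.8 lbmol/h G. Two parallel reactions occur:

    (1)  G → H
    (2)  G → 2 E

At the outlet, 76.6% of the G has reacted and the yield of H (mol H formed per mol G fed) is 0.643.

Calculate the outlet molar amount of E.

Yield of H: 1ξ₁ / 426.8 = 0.643 → ξ₁ = 274.4 lbmol/h.
Conversion of G: 1ξ₁ + 1ξ₂ = 0.766 × 426.8 = 326.9 → ξ₂ = 52.5 lbmol/h.
Outlet amounts (n = n₀ + Σ ν·ξ):
  G: 426.8 − 1(274.4) − 1(52.5) = 99.87
  H: 0 + 1(274.4) = 274.4
  E: 0 + 2(52.5) = 105

105 lbmol/h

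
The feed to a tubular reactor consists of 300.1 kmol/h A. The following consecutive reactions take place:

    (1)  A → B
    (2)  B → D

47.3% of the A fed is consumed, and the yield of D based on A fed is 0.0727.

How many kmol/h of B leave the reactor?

Conversion of A: A consumed = 1ξ₁ = 0.473 × 300.1 → ξ₁ = 141.9 kmol/h.
Yield of D: 1ξ₂ / 300.1 = 0.0727 → ξ₂ = 21.82 kmol/h.
Outlet amounts (n = n₀ + Σ ν·ξ):
  A: 300.1 − 1(141.9) = 158.2
  B: 0 + 1(141.9) − 1(21.82) = 120.1
  D: 0 + 1(21.82) = 21.82

120 kmol/h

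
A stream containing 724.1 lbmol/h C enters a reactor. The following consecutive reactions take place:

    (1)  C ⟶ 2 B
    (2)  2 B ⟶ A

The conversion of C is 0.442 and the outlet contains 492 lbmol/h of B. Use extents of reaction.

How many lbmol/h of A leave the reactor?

74.1 lbmol/h

Conversion of C: C consumed = 1ξ₁ = 0.442 × 724.1 → ξ₁ = 320.1 lbmol/h.
B balance: n_B = 0 + 2ξ₁ − 2ξ₂ = 492 → ξ₂ = (2·320.1 − 492)/2 = 74.05 lbmol/h.
Outlet amounts (n = n₀ + Σ ν·ξ):
  C: 724.1 − 1(320.1) = 404
  B: 0 + 2(320.1) − 2(74.05) = 492
  A: 0 + 1(74.05) = 74.05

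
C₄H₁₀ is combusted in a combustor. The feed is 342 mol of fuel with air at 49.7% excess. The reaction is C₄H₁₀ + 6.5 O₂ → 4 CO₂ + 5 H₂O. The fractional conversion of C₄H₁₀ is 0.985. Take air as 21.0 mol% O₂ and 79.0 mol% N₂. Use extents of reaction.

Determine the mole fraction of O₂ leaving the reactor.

0.0682

Stoichiometric O₂ = 6.5 × 342 = 2223 mol; O₂ fed = 2223 × 1.497 = 3328 mol.
N₂ fed = 3328 × 79/21 = 12520 mol.
Fuel reacted = 0.985 × 342 → ξ = 336.9 mol.
Outlet (n = n₀ + ν ξ):
  C₄H₁₀: 342 − 1(336.9) = 5.13
  O₂: 3328 − 6.5(336.9) = 1138
  N₂: 12520 (inert)
  CO₂: 0 + 4(336.9) = 1347
  H₂O: 0 + 5(336.9) = 1684
Total out = 16690 mol; y_O₂ = 1138 / 16690 = 0.06818.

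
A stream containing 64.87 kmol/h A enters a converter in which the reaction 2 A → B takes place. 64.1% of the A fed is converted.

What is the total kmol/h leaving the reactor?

44.1 kmol/h

A reacted = 0.641 × 64.87 = 41.58 kmol/h; ν_A = −2, so ξ = 41.58/2 = 20.79 kmol/h.
Outlet amounts (n = n₀ + ν ξ):
  A: 64.87 − 2(20.79) = 23.29
  B: 0 + 1(20.79) = 20.79
Total out = 23.29 + 20.79 = 44.08 kmol/h.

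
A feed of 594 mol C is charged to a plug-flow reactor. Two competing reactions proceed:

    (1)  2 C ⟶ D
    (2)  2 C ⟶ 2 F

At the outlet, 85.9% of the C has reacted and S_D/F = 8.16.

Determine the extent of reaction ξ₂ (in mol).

ξ₂ = 14.7 mol

Conversion of C: C consumed = 0.859 × 594 = 510.2 mol = 2ξ₁ + 2ξ₂.
Selectivity: 1ξ₁ / (2ξ₂) = 8.16 → ξ₁ = 16.32 ξ₂.
Substitute: (2·16.32 + 2) ξ₂ = 510.2 → ξ₂ = 14.73 mol, ξ₁ = 240.4 mol.
Outlet amounts (n = n₀ + Σ ν·ξ):
  C: 594 − 2(240.4) − 2(14.73) = 83.75
  D: 0 + 1(240.4) = 240.4
  F: 0 + 2(14.73) = 29.46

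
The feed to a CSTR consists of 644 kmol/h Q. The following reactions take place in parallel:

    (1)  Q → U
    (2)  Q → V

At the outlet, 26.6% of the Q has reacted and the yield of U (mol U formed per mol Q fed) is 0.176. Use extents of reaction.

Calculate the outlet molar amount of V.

Yield of U: 1ξ₁ / 644 = 0.176 → ξ₁ = 113.3 kmol/h.
Conversion of Q: 1ξ₁ + 1ξ₂ = 0.266 × 644 = 171.3 → ξ₂ = 57.96 kmol/h.
Outlet amounts (n = n₀ + Σ ν·ξ):
  Q: 644 − 1(113.3) − 1(57.96) = 472.7
  U: 0 + 1(113.3) = 113.3
  V: 0 + 1(57.96) = 57.96

58 kmol/h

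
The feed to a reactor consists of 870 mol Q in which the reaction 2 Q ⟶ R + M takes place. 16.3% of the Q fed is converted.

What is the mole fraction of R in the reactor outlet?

Q reacted = 0.163 × 870 = 141.8 mol; ν_Q = −2, so ξ = 141.8/2 = 70.91 mol.
Outlet amounts (n = n₀ + ν ξ):
  Q: 870 − 2(70.91) = 728.2
  R: 0 + 1(70.91) = 70.91
  M: 0 + 1(70.91) = 70.91
Total out = 870 mol; y_R = 70.91 / 870 = 0.0815.

0.0815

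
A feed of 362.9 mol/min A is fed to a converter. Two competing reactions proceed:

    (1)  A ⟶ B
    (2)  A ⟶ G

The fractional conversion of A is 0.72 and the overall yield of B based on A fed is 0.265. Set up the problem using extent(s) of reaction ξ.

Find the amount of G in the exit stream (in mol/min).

165 mol/min

Yield of B: 1ξ₁ / 362.9 = 0.265 → ξ₁ = 96.17 mol/min.
Conversion of A: 1ξ₁ + 1ξ₂ = 0.72 × 362.9 = 261.3 → ξ₂ = 165.1 mol/min.
Outlet amounts (n = n₀ + Σ ν·ξ):
  A: 362.9 − 1(96.17) − 1(165.1) = 101.6
  B: 0 + 1(96.17) = 96.17
  G: 0 + 1(165.1) = 165.1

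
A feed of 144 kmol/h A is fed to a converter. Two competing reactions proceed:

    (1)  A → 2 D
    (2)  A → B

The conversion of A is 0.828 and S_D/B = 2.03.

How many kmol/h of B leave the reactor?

59.2 kmol/h

Conversion of A: A consumed = 0.828 × 144 = 119.2 kmol/h = 1ξ₁ + 1ξ₂.
Selectivity: 2ξ₁ / (1ξ₂) = 2.03 → ξ₁ = 1.015 ξ₂.
Substitute: (1·1.015 + 1) ξ₂ = 119.2 → ξ₂ = 59.17 kmol/h, ξ₁ = 60.06 kmol/h.
Outlet amounts (n = n₀ + Σ ν·ξ):
  A: 144 − 1(60.06) − 1(59.17) = 24.77
  D: 0 + 2(60.06) = 120.1
  B: 0 + 1(59.17) = 59.17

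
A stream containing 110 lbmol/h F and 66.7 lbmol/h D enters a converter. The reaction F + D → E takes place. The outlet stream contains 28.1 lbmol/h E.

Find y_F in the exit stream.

For E: n = n₀ + 1ξ → 28.1 = 0 + 1ξ, giving ξ = 28.1 lbmol/h.
Outlet amounts (n = n₀ + ν ξ):
  F: 110 − 1(28.1) = 81.9
  D: 66.7 − 1(28.1) = 38.6
  E: 0 + 1(28.1) = 28.1
Total out = 148.6 lbmol/h; y_F = 81.9 / 148.6 = 0.5511.

0.551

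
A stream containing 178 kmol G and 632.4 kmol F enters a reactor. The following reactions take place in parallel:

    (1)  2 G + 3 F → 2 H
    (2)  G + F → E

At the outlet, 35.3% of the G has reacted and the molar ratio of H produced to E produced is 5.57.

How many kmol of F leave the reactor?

543 kmol

Conversion of G: G consumed = 0.353 × 178 = 62.83 kmol = 2ξ₁ + 1ξ₂.
Selectivity: 2ξ₁ / (1ξ₂) = 5.57 → ξ₁ = 2.785 ξ₂.
Substitute: (2·2.785 + 1) ξ₂ = 62.83 → ξ₂ = 9.564 kmol, ξ₁ = 26.64 kmol.
Outlet amounts (n = n₀ + Σ ν·ξ):
  G: 178 − 2(26.64) − 1(9.564) = 115.2
  F: 632.4 − 3(26.64) − 1(9.564) = 542.9
  H: 0 + 2(26.64) = 53.27
  E: 0 + 1(9.564) = 9.564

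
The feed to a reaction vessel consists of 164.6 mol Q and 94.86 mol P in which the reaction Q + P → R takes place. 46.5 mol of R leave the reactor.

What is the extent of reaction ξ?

ξ = 46.5 mol

For R: n = n₀ + 1ξ → 46.5 = 0 + 1ξ, giving ξ = 46.5 mol.
Outlet amounts (n = n₀ + ν ξ):
  Q: 164.6 − 1(46.5) = 118.1
  P: 94.86 − 1(46.5) = 48.36
  R: 0 + 1(46.5) = 46.5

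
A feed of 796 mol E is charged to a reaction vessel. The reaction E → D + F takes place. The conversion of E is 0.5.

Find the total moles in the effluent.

1190 mol

E reacted = 0.5 × 796 = 398 mol; ν_E = −1, so ξ = 398/1 = 398 mol.
Outlet amounts (n = n₀ + ν ξ):
  E: 796 − 1(398) = 398
  D: 0 + 1(398) = 398
  F: 0 + 1(398) = 398
Total out = 398 + 398 + 398 = 1194 mol.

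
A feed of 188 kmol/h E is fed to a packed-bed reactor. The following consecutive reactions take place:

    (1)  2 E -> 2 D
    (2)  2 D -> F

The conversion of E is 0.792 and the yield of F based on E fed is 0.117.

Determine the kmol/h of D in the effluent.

Conversion of E: E consumed = 2ξ₁ = 0.792 × 188 → ξ₁ = 74.45 kmol/h.
Yield of F: 1ξ₂ / 188 = 0.117 → ξ₂ = 22 kmol/h.
Outlet amounts (n = n₀ + Σ ν·ξ):
  E: 188 − 2(74.45) = 39.1
  D: 0 + 2(74.45) − 2(22) = 104.9
  F: 0 + 1(22) = 22

105 kmol/h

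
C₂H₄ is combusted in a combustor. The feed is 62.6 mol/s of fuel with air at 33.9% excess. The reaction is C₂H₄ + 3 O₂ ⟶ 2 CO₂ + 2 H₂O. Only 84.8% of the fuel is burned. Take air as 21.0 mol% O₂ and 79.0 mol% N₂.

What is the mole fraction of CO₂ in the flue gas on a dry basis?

0.092

Stoichiometric O₂ = 3 × 62.6 = 187.8 mol/s; O₂ fed = 187.8 × 1.339 = 251.5 mol/s.
N₂ fed = 251.5 × 79/21 = 946 mol/s.
Fuel reacted = 0.848 × 62.6 → ξ = 53.08 mol/s.
Outlet (n = n₀ + ν ξ):
  C₂H₄: 62.6 − 1(53.08) = 9.515
  O₂: 251.5 − 3(53.08) = 92.21
  N₂: 946 (inert)
  CO₂: 0 + 2(53.08) = 106.2
  H₂O: 0 + 2(53.08) = 106.2
Dry total = 1154 mol/s; y_CO₂ (dry) = 106.2 / 1154 = 0.09201.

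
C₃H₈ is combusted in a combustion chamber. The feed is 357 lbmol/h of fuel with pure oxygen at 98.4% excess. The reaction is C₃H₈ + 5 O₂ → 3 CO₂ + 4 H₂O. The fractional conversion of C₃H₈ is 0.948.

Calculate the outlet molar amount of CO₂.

Stoichiometric O₂ = 5 × 357 = 1785 lbmol/h; O₂ fed = 1785 × 1.984 = 3541 lbmol/h.
Fuel reacted = 0.948 × 357 → ξ = 338.4 lbmol/h.
Outlet (n = n₀ + ν ξ):
  C₃H₈: 357 − 1(338.4) = 18.56
  O₂: 3541 − 5(338.4) = 1849
  CO₂: 0 + 3(338.4) = 1015
  H₂O: 0 + 4(338.4) = 1354

1020 lbmol/h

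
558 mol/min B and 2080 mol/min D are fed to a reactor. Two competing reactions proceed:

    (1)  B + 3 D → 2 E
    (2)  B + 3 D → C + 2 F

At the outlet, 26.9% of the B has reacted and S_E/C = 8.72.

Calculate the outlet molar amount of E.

Conversion of B: B consumed = 0.269 × 558 = 150.1 mol/min = 1ξ₁ + 1ξ₂.
Selectivity: 2ξ₁ / (1ξ₂) = 8.72 → ξ₁ = 4.36 ξ₂.
Substitute: (1·4.36 + 1) ξ₂ = 150.1 → ξ₂ = 28 mol/min, ξ₁ = 122.1 mol/min.
Outlet amounts (n = n₀ + Σ ν·ξ):
  B: 558 − 1(122.1) − 1(28) = 407.9
  D: 2080 − 3(122.1) − 3(28) = 1630
  E: 0 + 2(122.1) = 244.2
  C: 0 + 1(28) = 28
  F: 0 + 2(28) = 56.01

244 mol/min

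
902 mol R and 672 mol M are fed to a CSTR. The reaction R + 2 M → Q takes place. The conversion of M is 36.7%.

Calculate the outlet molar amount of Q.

M reacted = 0.367 × 672 = 246.6 mol; ν_M = −2, so ξ = 246.6/2 = 123.3 mol.
Outlet amounts (n = n₀ + ν ξ):
  R: 902 − 1(123.3) = 778.7
  M: 672 − 2(123.3) = 425.4
  Q: 0 + 1(123.3) = 123.3

123 mol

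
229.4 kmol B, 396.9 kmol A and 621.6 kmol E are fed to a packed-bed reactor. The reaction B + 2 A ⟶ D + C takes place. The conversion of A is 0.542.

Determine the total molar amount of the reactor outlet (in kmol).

1140 kmol

A reacted = 0.542 × 396.9 = 215.1 kmol; ν_A = −2, so ξ = 215.1/2 = 107.6 kmol.
Outlet amounts (n = n₀ + ν ξ):
  B: 229.4 − 1(107.6) = 121.8
  A: 396.9 − 2(107.6) = 181.8
  D: 0 + 1(107.6) = 107.6
  C: 0 + 1(107.6) = 107.6
  E: 621.6 (inert)
Total out = 121.8 + 181.8 + 107.6 + 107.6 + 621.6 = 1140 kmol.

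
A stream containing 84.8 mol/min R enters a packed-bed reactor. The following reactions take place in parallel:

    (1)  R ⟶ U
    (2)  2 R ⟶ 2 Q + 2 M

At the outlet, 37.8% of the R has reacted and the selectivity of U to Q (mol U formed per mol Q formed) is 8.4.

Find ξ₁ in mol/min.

ξ₁ = 28.6 mol/min

Conversion of R: R consumed = 0.378 × 84.8 = 32.05 mol/min = 1ξ₁ + 2ξ₂.
Selectivity: 1ξ₁ / (2ξ₂) = 8.4 → ξ₁ = 16.8 ξ₂.
Substitute: (1·16.8 + 2) ξ₂ = 32.05 → ξ₂ = 1.705 mol/min, ξ₁ = 28.64 mol/min.
Outlet amounts (n = n₀ + Σ ν·ξ):
  R: 84.8 − 1(28.64) − 2(1.705) = 52.75
  U: 0 + 1(28.64) = 28.64
  Q: 0 + 2(1.705) = 3.41
  M: 0 + 2(1.705) = 3.41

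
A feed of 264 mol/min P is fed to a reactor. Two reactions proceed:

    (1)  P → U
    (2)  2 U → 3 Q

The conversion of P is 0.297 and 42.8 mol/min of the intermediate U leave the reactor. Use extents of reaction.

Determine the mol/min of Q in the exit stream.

Conversion of P: P consumed = 1ξ₁ = 0.297 × 264 → ξ₁ = 78.41 mol/min.
U balance: n_U = 0 + 1ξ₁ − 2ξ₂ = 42.8 → ξ₂ = (1·78.41 − 42.8)/2 = 17.8 mol/min.
Outlet amounts (n = n₀ + Σ ν·ξ):
  P: 264 − 1(78.41) = 185.6
  U: 0 + 1(78.41) − 2(17.8) = 42.8
  Q: 0 + 3(17.8) = 53.41

53.4 mol/min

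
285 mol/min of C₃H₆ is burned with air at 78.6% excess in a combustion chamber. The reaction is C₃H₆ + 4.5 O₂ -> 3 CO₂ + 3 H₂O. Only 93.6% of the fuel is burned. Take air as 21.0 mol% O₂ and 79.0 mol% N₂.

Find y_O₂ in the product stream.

Stoichiometric O₂ = 4.5 × 285 = 1282 mol/min; O₂ fed = 1282 × 1.786 = 2291 mol/min.
N₂ fed = 2291 × 79/21 = 8617 mol/min.
Fuel reacted = 0.936 × 285 → ξ = 266.8 mol/min.
Outlet (n = n₀ + ν ξ):
  C₃H₆: 285 − 1(266.8) = 18.24
  O₂: 2291 − 4.5(266.8) = 1090
  N₂: 8617 (inert)
  CO₂: 0 + 3(266.8) = 800.3
  H₂O: 0 + 3(266.8) = 800.3
Total out = 11330 mol/min; y_O₂ = 1090 / 11330 = 0.09625.

0.0963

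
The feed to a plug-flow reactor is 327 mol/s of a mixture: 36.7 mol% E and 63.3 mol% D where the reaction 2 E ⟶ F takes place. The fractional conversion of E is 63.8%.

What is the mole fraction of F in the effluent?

0.133

E reacted = 0.638 × 120 = 76.57 mol/s; ν_E = −2, so ξ = 76.57/2 = 38.28 mol/s.
Outlet amounts (n = n₀ + ν ξ):
  E: 120 − 2(38.28) = 43.44
  F: 0 + 1(38.28) = 38.28
  D: 207 (inert)
Total out = 288.7 mol/s; y_F = 38.28 / 288.7 = 0.1326.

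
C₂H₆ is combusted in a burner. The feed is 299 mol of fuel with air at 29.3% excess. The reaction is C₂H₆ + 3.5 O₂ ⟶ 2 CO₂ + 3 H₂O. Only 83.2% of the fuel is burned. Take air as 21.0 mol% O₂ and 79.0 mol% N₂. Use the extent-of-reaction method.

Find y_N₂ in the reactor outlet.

Stoichiometric O₂ = 3.5 × 299 = 1046 mol; O₂ fed = 1046 × 1.293 = 1353 mol.
N₂ fed = 1353 × 79/21 = 5090 mol.
Fuel reacted = 0.832 × 299 → ξ = 248.8 mol.
Outlet (n = n₀ + ν ξ):
  C₂H₆: 299 − 1(248.8) = 50.23
  O₂: 1353 − 3.5(248.8) = 482.4
  N₂: 5090 (inert)
  CO₂: 0 + 2(248.8) = 497.5
  H₂O: 0 + 3(248.8) = 746.3
Total out = 6867 mol; y_N₂ = 5090 / 6867 = 0.7413.

0.741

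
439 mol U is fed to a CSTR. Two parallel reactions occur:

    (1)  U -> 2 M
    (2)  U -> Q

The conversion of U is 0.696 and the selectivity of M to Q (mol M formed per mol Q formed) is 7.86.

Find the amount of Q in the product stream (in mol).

Conversion of U: U consumed = 0.696 × 439 = 305.5 mol = 1ξ₁ + 1ξ₂.
Selectivity: 2ξ₁ / (1ξ₂) = 7.86 → ξ₁ = 3.93 ξ₂.
Substitute: (1·3.93 + 1) ξ₂ = 305.5 → ξ₂ = 61.98 mol, ξ₁ = 243.6 mol.
Outlet amounts (n = n₀ + Σ ν·ξ):
  U: 439 − 1(243.6) − 1(61.98) = 133.5
  M: 0 + 2(243.6) = 487.1
  Q: 0 + 1(61.98) = 61.98

62 mol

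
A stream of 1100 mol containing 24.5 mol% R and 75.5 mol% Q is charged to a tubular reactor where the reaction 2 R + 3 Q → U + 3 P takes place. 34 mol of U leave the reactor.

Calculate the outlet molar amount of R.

For U: n = n₀ + 1ξ → 34 = 0 + 1ξ, giving ξ = 34 mol.
Outlet amounts (n = n₀ + ν ξ):
  R: 269.5 − 2(34) = 201.5
  Q: 830.5 − 3(34) = 728.5
  U: 0 + 1(34) = 34
  P: 0 + 3(34) = 102

202 mol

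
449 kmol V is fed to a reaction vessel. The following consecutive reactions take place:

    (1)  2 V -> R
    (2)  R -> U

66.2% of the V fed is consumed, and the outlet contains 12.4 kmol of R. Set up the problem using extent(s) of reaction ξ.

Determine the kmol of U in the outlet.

136 kmol

Conversion of V: V consumed = 2ξ₁ = 0.662 × 449 → ξ₁ = 148.6 kmol.
R balance: n_R = 0 + 1ξ₁ − 1ξ₂ = 12.4 → ξ₂ = (1·148.6 − 12.4)/1 = 136.2 kmol.
Outlet amounts (n = n₀ + Σ ν·ξ):
  V: 449 − 2(148.6) = 151.8
  R: 0 + 1(148.6) − 1(136.2) = 12.4
  U: 0 + 1(136.2) = 136.2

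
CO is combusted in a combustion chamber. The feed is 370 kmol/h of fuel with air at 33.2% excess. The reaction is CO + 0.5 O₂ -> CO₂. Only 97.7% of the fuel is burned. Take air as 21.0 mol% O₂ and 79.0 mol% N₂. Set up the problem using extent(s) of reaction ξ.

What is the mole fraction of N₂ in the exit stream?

0.68

Stoichiometric O₂ = 0.5 × 370 = 185 kmol/h; O₂ fed = 185 × 1.332 = 246.4 kmol/h.
N₂ fed = 246.4 × 79/21 = 927 kmol/h.
Fuel reacted = 0.977 × 370 → ξ = 361.5 kmol/h.
Outlet (n = n₀ + ν ξ):
  CO: 370 − 1(361.5) = 8.51
  O₂: 246.4 − 0.5(361.5) = 65.68
  N₂: 927 (inert)
  CO₂: 0 + 1(361.5) = 361.5
Total out = 1363 kmol/h; y_N₂ = 927 / 1363 = 0.6803.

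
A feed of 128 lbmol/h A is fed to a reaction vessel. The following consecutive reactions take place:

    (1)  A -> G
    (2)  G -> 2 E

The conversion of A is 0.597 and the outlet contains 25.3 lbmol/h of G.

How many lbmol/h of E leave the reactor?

Conversion of A: A consumed = 1ξ₁ = 0.597 × 128 → ξ₁ = 76.42 lbmol/h.
G balance: n_G = 0 + 1ξ₁ − 1ξ₂ = 25.3 → ξ₂ = (1·76.42 − 25.3)/1 = 51.12 lbmol/h.
Outlet amounts (n = n₀ + Σ ν·ξ):
  A: 128 − 1(76.42) = 51.58
  G: 0 + 1(76.42) − 1(51.12) = 25.3
  E: 0 + 2(51.12) = 102.2

102 lbmol/h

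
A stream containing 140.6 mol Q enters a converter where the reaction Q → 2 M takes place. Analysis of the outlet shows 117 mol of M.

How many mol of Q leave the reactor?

82.1 mol

For M: n = n₀ + 2ξ → 117 = 0 + 2ξ, giving ξ = 58.5 mol.
Outlet amounts (n = n₀ + ν ξ):
  Q: 140.6 − 1(58.5) = 82.1
  M: 0 + 2(58.5) = 117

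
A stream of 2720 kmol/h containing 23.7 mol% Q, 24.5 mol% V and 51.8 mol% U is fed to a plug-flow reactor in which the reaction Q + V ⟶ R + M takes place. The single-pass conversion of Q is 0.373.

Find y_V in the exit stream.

0.157

Q reacted = 0.373 × 644.6 = 240.5 kmol/h; ν_Q = −1, so ξ = 240.5/1 = 240.5 kmol/h.
Outlet amounts (n = n₀ + ν ξ):
  Q: 644.6 − 1(240.5) = 404.2
  V: 666.4 − 1(240.5) = 425.9
  R: 0 + 1(240.5) = 240.5
  M: 0 + 1(240.5) = 240.5
  U: 1409 (inert)
Total out = 2720 kmol/h; y_V = 425.9 / 2720 = 0.1566.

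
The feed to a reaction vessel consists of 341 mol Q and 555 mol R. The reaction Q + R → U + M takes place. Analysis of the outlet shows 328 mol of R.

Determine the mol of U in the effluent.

227 mol

For R: n = n₀ − 1ξ → 328 = 555 − 1ξ, giving ξ = 227 mol.
Outlet amounts (n = n₀ + ν ξ):
  Q: 341 − 1(227) = 114
  R: 555 − 1(227) = 328
  U: 0 + 1(227) = 227
  M: 0 + 1(227) = 227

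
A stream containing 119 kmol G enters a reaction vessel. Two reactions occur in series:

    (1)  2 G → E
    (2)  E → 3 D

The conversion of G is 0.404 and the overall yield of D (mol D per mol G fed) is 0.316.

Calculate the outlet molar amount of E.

Conversion of G: G consumed = 2ξ₁ = 0.404 × 119 → ξ₁ = 24.04 kmol.
Yield of D: 3ξ₂ / 119 = 0.316 → ξ₂ = 12.53 kmol.
Outlet amounts (n = n₀ + Σ ν·ξ):
  G: 119 − 2(24.04) = 70.92
  E: 0 + 1(24.04) − 1(12.53) = 11.5
  D: 0 + 3(12.53) = 37.6

11.5 kmol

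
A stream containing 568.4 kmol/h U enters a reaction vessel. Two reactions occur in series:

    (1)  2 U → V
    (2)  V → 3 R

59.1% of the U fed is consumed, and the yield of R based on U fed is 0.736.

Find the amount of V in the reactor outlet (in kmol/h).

Conversion of U: U consumed = 2ξ₁ = 0.591 × 568.4 → ξ₁ = 168 kmol/h.
Yield of R: 3ξ₂ / 568.4 = 0.736 → ξ₂ = 139.4 kmol/h.
Outlet amounts (n = n₀ + Σ ν·ξ):
  U: 568.4 − 2(168) = 232.5
  V: 0 + 1(168) − 1(139.4) = 28.51
  R: 0 + 3(139.4) = 418.3

28.5 kmol/h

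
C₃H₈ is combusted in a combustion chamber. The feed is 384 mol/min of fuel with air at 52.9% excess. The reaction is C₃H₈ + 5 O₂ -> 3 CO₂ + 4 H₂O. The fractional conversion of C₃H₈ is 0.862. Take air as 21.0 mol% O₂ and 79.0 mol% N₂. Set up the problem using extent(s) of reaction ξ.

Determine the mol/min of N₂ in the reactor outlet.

11000 mol/min

Stoichiometric O₂ = 5 × 384 = 1920 mol/min; O₂ fed = 1920 × 1.529 = 2936 mol/min.
N₂ fed = 2936 × 79/21 = 11040 mol/min.
Fuel reacted = 0.862 × 384 → ξ = 331 mol/min.
Outlet (n = n₀ + ν ξ):
  C₃H₈: 384 − 1(331) = 52.99
  O₂: 2936 − 5(331) = 1281
  N₂: 11040 (inert)
  CO₂: 0 + 3(331) = 993
  H₂O: 0 + 4(331) = 1324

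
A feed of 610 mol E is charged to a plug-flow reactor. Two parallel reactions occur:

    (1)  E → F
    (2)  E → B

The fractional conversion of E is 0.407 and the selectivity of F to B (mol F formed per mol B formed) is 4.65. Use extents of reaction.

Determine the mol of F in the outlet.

Conversion of E: E consumed = 0.407 × 610 = 248.3 mol = 1ξ₁ + 1ξ₂.
Selectivity: 1ξ₁ / (1ξ₂) = 4.65 → ξ₁ = 4.65 ξ₂.
Substitute: (1·4.65 + 1) ξ₂ = 248.3 → ξ₂ = 43.94 mol, ξ₁ = 204.3 mol.
Outlet amounts (n = n₀ + Σ ν·ξ):
  E: 610 − 1(204.3) − 1(43.94) = 361.7
  F: 0 + 1(204.3) = 204.3
  B: 0 + 1(43.94) = 43.94

204 mol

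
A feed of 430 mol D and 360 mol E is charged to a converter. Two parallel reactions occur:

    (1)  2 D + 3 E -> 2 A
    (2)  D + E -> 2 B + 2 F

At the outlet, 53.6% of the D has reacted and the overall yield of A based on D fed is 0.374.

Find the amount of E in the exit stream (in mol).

49.1 mol

Yield of A: 2ξ₁ / 430 = 0.374 → ξ₁ = 80.41 mol.
Conversion of D: 2ξ₁ + 1ξ₂ = 0.536 × 430 = 230.5 → ξ₂ = 69.66 mol.
Outlet amounts (n = n₀ + Σ ν·ξ):
  D: 430 − 2(80.41) − 1(69.66) = 199.5
  E: 360 − 3(80.41) − 1(69.66) = 49.11
  A: 0 + 2(80.41) = 160.8
  B: 0 + 2(69.66) = 139.3
  F: 0 + 2(69.66) = 139.3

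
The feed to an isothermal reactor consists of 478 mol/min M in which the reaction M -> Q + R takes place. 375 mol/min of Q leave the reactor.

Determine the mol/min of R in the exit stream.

375 mol/min

For Q: n = n₀ + 1ξ → 375 = 0 + 1ξ, giving ξ = 375 mol/min.
Outlet amounts (n = n₀ + ν ξ):
  M: 478 − 1(375) = 103
  Q: 0 + 1(375) = 375
  R: 0 + 1(375) = 375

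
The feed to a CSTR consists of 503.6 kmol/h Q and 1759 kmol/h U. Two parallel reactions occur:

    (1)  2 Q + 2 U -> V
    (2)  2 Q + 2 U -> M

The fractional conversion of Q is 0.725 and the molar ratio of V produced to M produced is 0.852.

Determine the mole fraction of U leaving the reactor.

0.813

Conversion of Q: Q consumed = 0.725 × 503.6 = 365.1 kmol/h = 2ξ₁ + 2ξ₂.
Selectivity: 1ξ₁ / (1ξ₂) = 0.852 → ξ₁ = 0.852 ξ₂.
Substitute: (2·0.852 + 2) ξ₂ = 365.1 → ξ₂ = 98.57 kmol/h, ξ₁ = 83.98 kmol/h.
Outlet amounts (n = n₀ + Σ ν·ξ):
  Q: 503.6 − 2(83.98) − 2(98.57) = 138.5
  U: 1759 − 2(83.98) − 2(98.57) = 1394
  V: 0 + 1(83.98) = 83.98
  M: 0 + 1(98.57) = 98.57
Total out = 1715 kmol/h; y_U = 1394 / 1715 = 0.8128.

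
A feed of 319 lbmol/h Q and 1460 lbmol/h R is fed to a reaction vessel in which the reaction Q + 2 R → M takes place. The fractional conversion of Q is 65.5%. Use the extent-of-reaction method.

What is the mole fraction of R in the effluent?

0.766

Q reacted = 0.655 × 319 = 208.9 lbmol/h; ν_Q = −1, so ξ = 208.9/1 = 208.9 lbmol/h.
Outlet amounts (n = n₀ + ν ξ):
  Q: 319 − 1(208.9) = 110.1
  R: 1460 − 2(208.9) = 1042
  M: 0 + 1(208.9) = 208.9
Total out = 1361 lbmol/h; y_R = 1042 / 1361 = 0.7656.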